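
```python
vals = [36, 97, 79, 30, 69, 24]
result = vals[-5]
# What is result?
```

vals has length 6. Negative index -5 maps to positive index 6 + (-5) = 1. vals[1] = 97.

97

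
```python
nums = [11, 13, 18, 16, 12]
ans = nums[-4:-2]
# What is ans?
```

nums has length 5. The slice nums[-4:-2] selects indices [1, 2] (1->13, 2->18), giving [13, 18].

[13, 18]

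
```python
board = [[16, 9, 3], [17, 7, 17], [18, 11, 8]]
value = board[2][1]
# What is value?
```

board[2] = [18, 11, 8]. Taking column 1 of that row yields 11.

11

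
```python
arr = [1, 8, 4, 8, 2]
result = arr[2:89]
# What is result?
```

arr has length 5. The slice arr[2:89] selects indices [2, 3, 4] (2->4, 3->8, 4->2), giving [4, 8, 2].

[4, 8, 2]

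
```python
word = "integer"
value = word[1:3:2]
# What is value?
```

word has length 7. The slice word[1:3:2] selects indices [1] (1->'n'), giving 'n'.

'n'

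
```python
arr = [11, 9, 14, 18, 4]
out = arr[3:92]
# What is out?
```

arr has length 5. The slice arr[3:92] selects indices [3, 4] (3->18, 4->4), giving [18, 4].

[18, 4]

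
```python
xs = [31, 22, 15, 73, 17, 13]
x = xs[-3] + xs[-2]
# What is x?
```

xs has length 6. Negative index -3 maps to positive index 6 + (-3) = 3. xs[3] = 73.
xs has length 6. Negative index -2 maps to positive index 6 + (-2) = 4. xs[4] = 17.
Sum: 73 + 17 = 90.

90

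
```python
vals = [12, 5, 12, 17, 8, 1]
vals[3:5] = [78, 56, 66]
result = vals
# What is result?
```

vals starts as [12, 5, 12, 17, 8, 1] (length 6). The slice vals[3:5] covers indices [3, 4] with values [17, 8]. Replacing that slice with [78, 56, 66] (different length) produces [12, 5, 12, 78, 56, 66, 1].

[12, 5, 12, 78, 56, 66, 1]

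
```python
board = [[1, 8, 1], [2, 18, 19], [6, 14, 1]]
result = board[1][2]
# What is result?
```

board[1] = [2, 18, 19]. Taking column 2 of that row yields 19.

19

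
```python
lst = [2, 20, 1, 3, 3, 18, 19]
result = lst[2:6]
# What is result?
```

lst has length 7. The slice lst[2:6] selects indices [2, 3, 4, 5] (2->1, 3->3, 4->3, 5->18), giving [1, 3, 3, 18].

[1, 3, 3, 18]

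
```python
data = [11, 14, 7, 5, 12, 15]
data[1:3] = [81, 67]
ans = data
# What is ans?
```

data starts as [11, 14, 7, 5, 12, 15] (length 6). The slice data[1:3] covers indices [1, 2] with values [14, 7]. Replacing that slice with [81, 67] (same length) produces [11, 81, 67, 5, 12, 15].

[11, 81, 67, 5, 12, 15]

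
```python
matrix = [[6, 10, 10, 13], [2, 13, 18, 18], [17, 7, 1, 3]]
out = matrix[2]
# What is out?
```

matrix has 3 rows. Row 2 is [17, 7, 1, 3].

[17, 7, 1, 3]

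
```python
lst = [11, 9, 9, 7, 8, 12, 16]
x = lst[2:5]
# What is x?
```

lst has length 7. The slice lst[2:5] selects indices [2, 3, 4] (2->9, 3->7, 4->8), giving [9, 7, 8].

[9, 7, 8]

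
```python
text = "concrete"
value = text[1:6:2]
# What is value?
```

text has length 8. The slice text[1:6:2] selects indices [1, 3, 5] (1->'o', 3->'c', 5->'e'), giving 'oce'.

'oce'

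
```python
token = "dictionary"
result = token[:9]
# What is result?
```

token has length 10. The slice token[:9] selects indices [0, 1, 2, 3, 4, 5, 6, 7, 8] (0->'d', 1->'i', 2->'c', 3->'t', 4->'i', 5->'o', 6->'n', 7->'a', 8->'r'), giving 'dictionar'.

'dictionar'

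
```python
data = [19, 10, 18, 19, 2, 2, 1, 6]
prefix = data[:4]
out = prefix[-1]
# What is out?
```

data has length 8. The slice data[:4] selects indices [0, 1, 2, 3] (0->19, 1->10, 2->18, 3->19), giving [19, 10, 18, 19]. So prefix = [19, 10, 18, 19]. Then prefix[-1] = 19.

19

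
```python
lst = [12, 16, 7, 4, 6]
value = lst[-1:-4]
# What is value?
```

lst has length 5. The slice lst[-1:-4] resolves to an empty index range, so the result is [].

[]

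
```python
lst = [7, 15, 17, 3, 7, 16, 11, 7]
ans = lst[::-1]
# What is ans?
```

lst has length 8. The slice lst[::-1] selects indices [7, 6, 5, 4, 3, 2, 1, 0] (7->7, 6->11, 5->16, 4->7, 3->3, 2->17, 1->15, 0->7), giving [7, 11, 16, 7, 3, 17, 15, 7].

[7, 11, 16, 7, 3, 17, 15, 7]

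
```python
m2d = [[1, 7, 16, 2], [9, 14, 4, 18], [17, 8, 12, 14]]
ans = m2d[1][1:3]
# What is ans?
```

m2d[1] = [9, 14, 4, 18]. m2d[1] has length 4. The slice m2d[1][1:3] selects indices [1, 2] (1->14, 2->4), giving [14, 4].

[14, 4]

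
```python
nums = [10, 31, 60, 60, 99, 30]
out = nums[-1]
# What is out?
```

nums has length 6. Negative index -1 maps to positive index 6 + (-1) = 5. nums[5] = 30.

30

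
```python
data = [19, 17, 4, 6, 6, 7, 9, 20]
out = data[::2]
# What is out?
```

data has length 8. The slice data[::2] selects indices [0, 2, 4, 6] (0->19, 2->4, 4->6, 6->9), giving [19, 4, 6, 9].

[19, 4, 6, 9]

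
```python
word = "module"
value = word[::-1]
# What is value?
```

word has length 6. The slice word[::-1] selects indices [5, 4, 3, 2, 1, 0] (5->'e', 4->'l', 3->'u', 2->'d', 1->'o', 0->'m'), giving 'eludom'.

'eludom'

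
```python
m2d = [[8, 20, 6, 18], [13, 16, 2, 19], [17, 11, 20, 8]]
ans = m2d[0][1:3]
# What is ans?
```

m2d[0] = [8, 20, 6, 18]. m2d[0] has length 4. The slice m2d[0][1:3] selects indices [1, 2] (1->20, 2->6), giving [20, 6].

[20, 6]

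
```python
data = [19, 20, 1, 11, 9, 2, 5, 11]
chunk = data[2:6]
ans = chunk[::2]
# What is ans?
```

data has length 8. The slice data[2:6] selects indices [2, 3, 4, 5] (2->1, 3->11, 4->9, 5->2), giving [1, 11, 9, 2]. So chunk = [1, 11, 9, 2]. chunk has length 4. The slice chunk[::2] selects indices [0, 2] (0->1, 2->9), giving [1, 9].

[1, 9]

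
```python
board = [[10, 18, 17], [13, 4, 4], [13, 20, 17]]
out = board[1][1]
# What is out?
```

board[1] = [13, 4, 4]. Taking column 1 of that row yields 4.

4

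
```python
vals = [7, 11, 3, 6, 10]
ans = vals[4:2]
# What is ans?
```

vals has length 5. The slice vals[4:2] resolves to an empty index range, so the result is [].

[]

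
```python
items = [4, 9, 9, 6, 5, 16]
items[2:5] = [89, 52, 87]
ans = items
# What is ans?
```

items starts as [4, 9, 9, 6, 5, 16] (length 6). The slice items[2:5] covers indices [2, 3, 4] with values [9, 6, 5]. Replacing that slice with [89, 52, 87] (same length) produces [4, 9, 89, 52, 87, 16].

[4, 9, 89, 52, 87, 16]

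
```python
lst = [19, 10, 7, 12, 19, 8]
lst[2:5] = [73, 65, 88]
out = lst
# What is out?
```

lst starts as [19, 10, 7, 12, 19, 8] (length 6). The slice lst[2:5] covers indices [2, 3, 4] with values [7, 12, 19]. Replacing that slice with [73, 65, 88] (same length) produces [19, 10, 73, 65, 88, 8].

[19, 10, 73, 65, 88, 8]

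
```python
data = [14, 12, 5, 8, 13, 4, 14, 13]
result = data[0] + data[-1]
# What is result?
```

data has length 8. data[0] = 14.
data has length 8. Negative index -1 maps to positive index 8 + (-1) = 7. data[7] = 13.
Sum: 14 + 13 = 27.

27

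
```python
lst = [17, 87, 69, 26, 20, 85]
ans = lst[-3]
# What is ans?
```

lst has length 6. Negative index -3 maps to positive index 6 + (-3) = 3. lst[3] = 26.

26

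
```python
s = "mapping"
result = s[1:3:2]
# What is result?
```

s has length 7. The slice s[1:3:2] selects indices [1] (1->'a'), giving 'a'.

'a'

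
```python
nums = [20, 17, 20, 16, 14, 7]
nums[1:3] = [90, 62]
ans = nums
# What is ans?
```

nums starts as [20, 17, 20, 16, 14, 7] (length 6). The slice nums[1:3] covers indices [1, 2] with values [17, 20]. Replacing that slice with [90, 62] (same length) produces [20, 90, 62, 16, 14, 7].

[20, 90, 62, 16, 14, 7]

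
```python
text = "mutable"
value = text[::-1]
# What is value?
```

text has length 7. The slice text[::-1] selects indices [6, 5, 4, 3, 2, 1, 0] (6->'e', 5->'l', 4->'b', 3->'a', 2->'t', 1->'u', 0->'m'), giving 'elbatum'.

'elbatum'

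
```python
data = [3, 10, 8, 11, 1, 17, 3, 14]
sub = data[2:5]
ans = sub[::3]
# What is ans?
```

data has length 8. The slice data[2:5] selects indices [2, 3, 4] (2->8, 3->11, 4->1), giving [8, 11, 1]. So sub = [8, 11, 1]. sub has length 3. The slice sub[::3] selects indices [0] (0->8), giving [8].

[8]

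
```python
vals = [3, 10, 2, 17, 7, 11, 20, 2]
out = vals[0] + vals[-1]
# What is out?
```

vals has length 8. vals[0] = 3.
vals has length 8. Negative index -1 maps to positive index 8 + (-1) = 7. vals[7] = 2.
Sum: 3 + 2 = 5.

5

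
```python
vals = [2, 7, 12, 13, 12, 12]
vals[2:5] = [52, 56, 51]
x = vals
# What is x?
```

vals starts as [2, 7, 12, 13, 12, 12] (length 6). The slice vals[2:5] covers indices [2, 3, 4] with values [12, 13, 12]. Replacing that slice with [52, 56, 51] (same length) produces [2, 7, 52, 56, 51, 12].

[2, 7, 52, 56, 51, 12]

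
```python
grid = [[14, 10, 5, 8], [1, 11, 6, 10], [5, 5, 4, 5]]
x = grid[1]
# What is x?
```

grid has 3 rows. Row 1 is [1, 11, 6, 10].

[1, 11, 6, 10]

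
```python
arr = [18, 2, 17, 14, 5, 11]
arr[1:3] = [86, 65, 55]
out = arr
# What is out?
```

arr starts as [18, 2, 17, 14, 5, 11] (length 6). The slice arr[1:3] covers indices [1, 2] with values [2, 17]. Replacing that slice with [86, 65, 55] (different length) produces [18, 86, 65, 55, 14, 5, 11].

[18, 86, 65, 55, 14, 5, 11]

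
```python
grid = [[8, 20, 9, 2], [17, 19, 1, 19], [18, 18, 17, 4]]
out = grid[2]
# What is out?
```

grid has 3 rows. Row 2 is [18, 18, 17, 4].

[18, 18, 17, 4]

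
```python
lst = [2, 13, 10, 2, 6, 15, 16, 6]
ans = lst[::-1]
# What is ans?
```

lst has length 8. The slice lst[::-1] selects indices [7, 6, 5, 4, 3, 2, 1, 0] (7->6, 6->16, 5->15, 4->6, 3->2, 2->10, 1->13, 0->2), giving [6, 16, 15, 6, 2, 10, 13, 2].

[6, 16, 15, 6, 2, 10, 13, 2]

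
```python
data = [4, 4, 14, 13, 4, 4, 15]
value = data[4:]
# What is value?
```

data has length 7. The slice data[4:] selects indices [4, 5, 6] (4->4, 5->4, 6->15), giving [4, 4, 15].

[4, 4, 15]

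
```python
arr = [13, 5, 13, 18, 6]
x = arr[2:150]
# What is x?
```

arr has length 5. The slice arr[2:150] selects indices [2, 3, 4] (2->13, 3->18, 4->6), giving [13, 18, 6].

[13, 18, 6]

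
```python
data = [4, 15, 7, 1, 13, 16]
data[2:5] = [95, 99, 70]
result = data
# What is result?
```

data starts as [4, 15, 7, 1, 13, 16] (length 6). The slice data[2:5] covers indices [2, 3, 4] with values [7, 1, 13]. Replacing that slice with [95, 99, 70] (same length) produces [4, 15, 95, 99, 70, 16].

[4, 15, 95, 99, 70, 16]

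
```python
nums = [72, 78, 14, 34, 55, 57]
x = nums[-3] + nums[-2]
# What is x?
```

nums has length 6. Negative index -3 maps to positive index 6 + (-3) = 3. nums[3] = 34.
nums has length 6. Negative index -2 maps to positive index 6 + (-2) = 4. nums[4] = 55.
Sum: 34 + 55 = 89.

89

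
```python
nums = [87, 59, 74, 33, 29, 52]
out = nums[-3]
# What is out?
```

nums has length 6. Negative index -3 maps to positive index 6 + (-3) = 3. nums[3] = 33.

33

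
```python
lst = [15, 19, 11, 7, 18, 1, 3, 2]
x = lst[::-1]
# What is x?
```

lst has length 8. The slice lst[::-1] selects indices [7, 6, 5, 4, 3, 2, 1, 0] (7->2, 6->3, 5->1, 4->18, 3->7, 2->11, 1->19, 0->15), giving [2, 3, 1, 18, 7, 11, 19, 15].

[2, 3, 1, 18, 7, 11, 19, 15]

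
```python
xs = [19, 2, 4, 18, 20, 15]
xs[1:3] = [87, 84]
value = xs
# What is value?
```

xs starts as [19, 2, 4, 18, 20, 15] (length 6). The slice xs[1:3] covers indices [1, 2] with values [2, 4]. Replacing that slice with [87, 84] (same length) produces [19, 87, 84, 18, 20, 15].

[19, 87, 84, 18, 20, 15]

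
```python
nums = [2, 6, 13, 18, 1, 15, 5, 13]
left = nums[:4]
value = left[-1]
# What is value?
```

nums has length 8. The slice nums[:4] selects indices [0, 1, 2, 3] (0->2, 1->6, 2->13, 3->18), giving [2, 6, 13, 18]. So left = [2, 6, 13, 18]. Then left[-1] = 18.

18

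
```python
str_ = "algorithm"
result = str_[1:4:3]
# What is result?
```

str_ has length 9. The slice str_[1:4:3] selects indices [1] (1->'l'), giving 'l'.

'l'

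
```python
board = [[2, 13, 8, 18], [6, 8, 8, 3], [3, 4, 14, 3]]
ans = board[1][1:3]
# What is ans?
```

board[1] = [6, 8, 8, 3]. board[1] has length 4. The slice board[1][1:3] selects indices [1, 2] (1->8, 2->8), giving [8, 8].

[8, 8]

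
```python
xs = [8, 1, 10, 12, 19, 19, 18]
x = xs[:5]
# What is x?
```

xs has length 7. The slice xs[:5] selects indices [0, 1, 2, 3, 4] (0->8, 1->1, 2->10, 3->12, 4->19), giving [8, 1, 10, 12, 19].

[8, 1, 10, 12, 19]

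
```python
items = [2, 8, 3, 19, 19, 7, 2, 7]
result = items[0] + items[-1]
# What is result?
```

items has length 8. items[0] = 2.
items has length 8. Negative index -1 maps to positive index 8 + (-1) = 7. items[7] = 7.
Sum: 2 + 7 = 9.

9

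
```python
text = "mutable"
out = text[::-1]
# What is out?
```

text has length 7. The slice text[::-1] selects indices [6, 5, 4, 3, 2, 1, 0] (6->'e', 5->'l', 4->'b', 3->'a', 2->'t', 1->'u', 0->'m'), giving 'elbatum'.

'elbatum'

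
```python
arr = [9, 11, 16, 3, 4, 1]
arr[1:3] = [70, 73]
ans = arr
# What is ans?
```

arr starts as [9, 11, 16, 3, 4, 1] (length 6). The slice arr[1:3] covers indices [1, 2] with values [11, 16]. Replacing that slice with [70, 73] (same length) produces [9, 70, 73, 3, 4, 1].

[9, 70, 73, 3, 4, 1]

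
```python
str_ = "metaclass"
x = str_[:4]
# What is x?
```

str_ has length 9. The slice str_[:4] selects indices [0, 1, 2, 3] (0->'m', 1->'e', 2->'t', 3->'a'), giving 'meta'.

'meta'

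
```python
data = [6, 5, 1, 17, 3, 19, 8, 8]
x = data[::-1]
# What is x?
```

data has length 8. The slice data[::-1] selects indices [7, 6, 5, 4, 3, 2, 1, 0] (7->8, 6->8, 5->19, 4->3, 3->17, 2->1, 1->5, 0->6), giving [8, 8, 19, 3, 17, 1, 5, 6].

[8, 8, 19, 3, 17, 1, 5, 6]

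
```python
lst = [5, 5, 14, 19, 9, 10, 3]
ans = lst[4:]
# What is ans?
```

lst has length 7. The slice lst[4:] selects indices [4, 5, 6] (4->9, 5->10, 6->3), giving [9, 10, 3].

[9, 10, 3]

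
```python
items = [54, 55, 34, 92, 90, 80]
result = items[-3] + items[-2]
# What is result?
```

items has length 6. Negative index -3 maps to positive index 6 + (-3) = 3. items[3] = 92.
items has length 6. Negative index -2 maps to positive index 6 + (-2) = 4. items[4] = 90.
Sum: 92 + 90 = 182.

182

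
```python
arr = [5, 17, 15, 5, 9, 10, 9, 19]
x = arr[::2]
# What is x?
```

arr has length 8. The slice arr[::2] selects indices [0, 2, 4, 6] (0->5, 2->15, 4->9, 6->9), giving [5, 15, 9, 9].

[5, 15, 9, 9]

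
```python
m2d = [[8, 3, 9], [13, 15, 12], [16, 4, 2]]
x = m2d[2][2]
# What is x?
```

m2d[2] = [16, 4, 2]. Taking column 2 of that row yields 2.

2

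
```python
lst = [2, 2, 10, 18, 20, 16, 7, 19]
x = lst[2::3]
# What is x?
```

lst has length 8. The slice lst[2::3] selects indices [2, 5] (2->10, 5->16), giving [10, 16].

[10, 16]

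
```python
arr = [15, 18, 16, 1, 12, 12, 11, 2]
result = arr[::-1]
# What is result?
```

arr has length 8. The slice arr[::-1] selects indices [7, 6, 5, 4, 3, 2, 1, 0] (7->2, 6->11, 5->12, 4->12, 3->1, 2->16, 1->18, 0->15), giving [2, 11, 12, 12, 1, 16, 18, 15].

[2, 11, 12, 12, 1, 16, 18, 15]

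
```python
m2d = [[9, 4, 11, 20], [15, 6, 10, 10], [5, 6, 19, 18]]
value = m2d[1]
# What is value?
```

m2d has 3 rows. Row 1 is [15, 6, 10, 10].

[15, 6, 10, 10]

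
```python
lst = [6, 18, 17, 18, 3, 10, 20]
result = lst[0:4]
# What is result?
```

lst has length 7. The slice lst[0:4] selects indices [0, 1, 2, 3] (0->6, 1->18, 2->17, 3->18), giving [6, 18, 17, 18].

[6, 18, 17, 18]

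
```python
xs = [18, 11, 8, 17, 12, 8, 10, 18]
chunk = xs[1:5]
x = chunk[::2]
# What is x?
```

xs has length 8. The slice xs[1:5] selects indices [1, 2, 3, 4] (1->11, 2->8, 3->17, 4->12), giving [11, 8, 17, 12]. So chunk = [11, 8, 17, 12]. chunk has length 4. The slice chunk[::2] selects indices [0, 2] (0->11, 2->17), giving [11, 17].

[11, 17]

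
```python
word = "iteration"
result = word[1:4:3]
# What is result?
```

word has length 9. The slice word[1:4:3] selects indices [1] (1->'t'), giving 't'.

't'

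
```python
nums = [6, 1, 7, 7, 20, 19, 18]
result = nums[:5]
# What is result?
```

nums has length 7. The slice nums[:5] selects indices [0, 1, 2, 3, 4] (0->6, 1->1, 2->7, 3->7, 4->20), giving [6, 1, 7, 7, 20].

[6, 1, 7, 7, 20]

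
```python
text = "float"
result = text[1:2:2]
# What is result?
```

text has length 5. The slice text[1:2:2] selects indices [1] (1->'l'), giving 'l'.

'l'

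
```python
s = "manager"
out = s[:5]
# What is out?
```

s has length 7. The slice s[:5] selects indices [0, 1, 2, 3, 4] (0->'m', 1->'a', 2->'n', 3->'a', 4->'g'), giving 'manag'.

'manag'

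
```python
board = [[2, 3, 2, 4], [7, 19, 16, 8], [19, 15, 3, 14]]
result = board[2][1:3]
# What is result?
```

board[2] = [19, 15, 3, 14]. board[2] has length 4. The slice board[2][1:3] selects indices [1, 2] (1->15, 2->3), giving [15, 3].

[15, 3]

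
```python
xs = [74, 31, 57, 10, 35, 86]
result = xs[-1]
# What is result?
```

xs has length 6. Negative index -1 maps to positive index 6 + (-1) = 5. xs[5] = 86.

86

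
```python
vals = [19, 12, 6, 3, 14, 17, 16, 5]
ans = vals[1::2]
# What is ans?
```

vals has length 8. The slice vals[1::2] selects indices [1, 3, 5, 7] (1->12, 3->3, 5->17, 7->5), giving [12, 3, 17, 5].

[12, 3, 17, 5]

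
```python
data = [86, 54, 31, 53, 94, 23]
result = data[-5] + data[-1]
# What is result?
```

data has length 6. Negative index -5 maps to positive index 6 + (-5) = 1. data[1] = 54.
data has length 6. Negative index -1 maps to positive index 6 + (-1) = 5. data[5] = 23.
Sum: 54 + 23 = 77.

77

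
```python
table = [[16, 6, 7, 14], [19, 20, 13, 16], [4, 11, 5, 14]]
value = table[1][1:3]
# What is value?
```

table[1] = [19, 20, 13, 16]. table[1] has length 4. The slice table[1][1:3] selects indices [1, 2] (1->20, 2->13), giving [20, 13].

[20, 13]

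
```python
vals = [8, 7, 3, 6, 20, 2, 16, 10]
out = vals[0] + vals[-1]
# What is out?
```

vals has length 8. vals[0] = 8.
vals has length 8. Negative index -1 maps to positive index 8 + (-1) = 7. vals[7] = 10.
Sum: 8 + 10 = 18.

18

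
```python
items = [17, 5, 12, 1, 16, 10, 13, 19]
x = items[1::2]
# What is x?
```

items has length 8. The slice items[1::2] selects indices [1, 3, 5, 7] (1->5, 3->1, 5->10, 7->19), giving [5, 1, 10, 19].

[5, 1, 10, 19]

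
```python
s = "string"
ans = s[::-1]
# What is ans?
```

s has length 6. The slice s[::-1] selects indices [5, 4, 3, 2, 1, 0] (5->'g', 4->'n', 3->'i', 2->'r', 1->'t', 0->'s'), giving 'gnirts'.

'gnirts'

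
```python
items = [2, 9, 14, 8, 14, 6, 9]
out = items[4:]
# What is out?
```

items has length 7. The slice items[4:] selects indices [4, 5, 6] (4->14, 5->6, 6->9), giving [14, 6, 9].

[14, 6, 9]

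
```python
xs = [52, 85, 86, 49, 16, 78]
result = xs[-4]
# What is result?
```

xs has length 6. Negative index -4 maps to positive index 6 + (-4) = 2. xs[2] = 86.

86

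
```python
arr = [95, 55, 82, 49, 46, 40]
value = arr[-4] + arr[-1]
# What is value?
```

arr has length 6. Negative index -4 maps to positive index 6 + (-4) = 2. arr[2] = 82.
arr has length 6. Negative index -1 maps to positive index 6 + (-1) = 5. arr[5] = 40.
Sum: 82 + 40 = 122.

122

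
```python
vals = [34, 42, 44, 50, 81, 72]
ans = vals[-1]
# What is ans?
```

vals has length 6. Negative index -1 maps to positive index 6 + (-1) = 5. vals[5] = 72.

72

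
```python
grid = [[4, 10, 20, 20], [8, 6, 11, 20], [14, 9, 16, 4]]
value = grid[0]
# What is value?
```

grid has 3 rows. Row 0 is [4, 10, 20, 20].

[4, 10, 20, 20]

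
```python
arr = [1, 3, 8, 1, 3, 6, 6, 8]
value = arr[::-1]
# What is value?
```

arr has length 8. The slice arr[::-1] selects indices [7, 6, 5, 4, 3, 2, 1, 0] (7->8, 6->6, 5->6, 4->3, 3->1, 2->8, 1->3, 0->1), giving [8, 6, 6, 3, 1, 8, 3, 1].

[8, 6, 6, 3, 1, 8, 3, 1]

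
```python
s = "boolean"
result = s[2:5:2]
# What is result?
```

s has length 7. The slice s[2:5:2] selects indices [2, 4] (2->'o', 4->'e'), giving 'oe'.

'oe'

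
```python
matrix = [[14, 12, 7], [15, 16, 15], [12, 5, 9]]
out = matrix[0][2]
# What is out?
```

matrix[0] = [14, 12, 7]. Taking column 2 of that row yields 7.

7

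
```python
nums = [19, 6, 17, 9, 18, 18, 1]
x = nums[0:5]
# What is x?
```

nums has length 7. The slice nums[0:5] selects indices [0, 1, 2, 3, 4] (0->19, 1->6, 2->17, 3->9, 4->18), giving [19, 6, 17, 9, 18].

[19, 6, 17, 9, 18]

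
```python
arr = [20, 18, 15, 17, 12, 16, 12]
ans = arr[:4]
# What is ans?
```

arr has length 7. The slice arr[:4] selects indices [0, 1, 2, 3] (0->20, 1->18, 2->15, 3->17), giving [20, 18, 15, 17].

[20, 18, 15, 17]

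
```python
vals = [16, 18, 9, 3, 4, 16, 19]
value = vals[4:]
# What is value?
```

vals has length 7. The slice vals[4:] selects indices [4, 5, 6] (4->4, 5->16, 6->19), giving [4, 16, 19].

[4, 16, 19]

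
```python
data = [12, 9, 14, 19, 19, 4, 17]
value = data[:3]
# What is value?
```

data has length 7. The slice data[:3] selects indices [0, 1, 2] (0->12, 1->9, 2->14), giving [12, 9, 14].

[12, 9, 14]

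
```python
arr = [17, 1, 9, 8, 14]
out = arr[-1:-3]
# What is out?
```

arr has length 5. The slice arr[-1:-3] resolves to an empty index range, so the result is [].

[]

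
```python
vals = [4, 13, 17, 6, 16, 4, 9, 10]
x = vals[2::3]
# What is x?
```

vals has length 8. The slice vals[2::3] selects indices [2, 5] (2->17, 5->4), giving [17, 4].

[17, 4]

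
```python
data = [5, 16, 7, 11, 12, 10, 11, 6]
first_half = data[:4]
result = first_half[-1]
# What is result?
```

data has length 8. The slice data[:4] selects indices [0, 1, 2, 3] (0->5, 1->16, 2->7, 3->11), giving [5, 16, 7, 11]. So first_half = [5, 16, 7, 11]. Then first_half[-1] = 11.

11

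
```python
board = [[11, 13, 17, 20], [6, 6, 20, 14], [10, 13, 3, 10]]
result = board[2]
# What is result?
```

board has 3 rows. Row 2 is [10, 13, 3, 10].

[10, 13, 3, 10]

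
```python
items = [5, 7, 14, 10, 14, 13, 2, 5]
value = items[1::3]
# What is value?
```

items has length 8. The slice items[1::3] selects indices [1, 4, 7] (1->7, 4->14, 7->5), giving [7, 14, 5].

[7, 14, 5]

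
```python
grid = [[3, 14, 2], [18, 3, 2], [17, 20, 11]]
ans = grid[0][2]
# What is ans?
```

grid[0] = [3, 14, 2]. Taking column 2 of that row yields 2.

2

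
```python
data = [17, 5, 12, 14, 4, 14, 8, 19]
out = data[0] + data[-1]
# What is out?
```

data has length 8. data[0] = 17.
data has length 8. Negative index -1 maps to positive index 8 + (-1) = 7. data[7] = 19.
Sum: 17 + 19 = 36.

36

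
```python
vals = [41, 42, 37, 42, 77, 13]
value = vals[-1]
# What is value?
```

vals has length 6. Negative index -1 maps to positive index 6 + (-1) = 5. vals[5] = 13.

13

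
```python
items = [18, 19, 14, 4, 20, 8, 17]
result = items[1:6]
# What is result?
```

items has length 7. The slice items[1:6] selects indices [1, 2, 3, 4, 5] (1->19, 2->14, 3->4, 4->20, 5->8), giving [19, 14, 4, 20, 8].

[19, 14, 4, 20, 8]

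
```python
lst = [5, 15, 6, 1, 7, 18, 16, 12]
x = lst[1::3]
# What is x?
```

lst has length 8. The slice lst[1::3] selects indices [1, 4, 7] (1->15, 4->7, 7->12), giving [15, 7, 12].

[15, 7, 12]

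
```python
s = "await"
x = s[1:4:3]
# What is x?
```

s has length 5. The slice s[1:4:3] selects indices [1] (1->'w'), giving 'w'.

'w'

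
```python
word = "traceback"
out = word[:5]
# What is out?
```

word has length 9. The slice word[:5] selects indices [0, 1, 2, 3, 4] (0->'t', 1->'r', 2->'a', 3->'c', 4->'e'), giving 'trace'.

'trace'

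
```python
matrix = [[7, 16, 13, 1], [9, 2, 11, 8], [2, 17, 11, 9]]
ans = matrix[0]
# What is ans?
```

matrix has 3 rows. Row 0 is [7, 16, 13, 1].

[7, 16, 13, 1]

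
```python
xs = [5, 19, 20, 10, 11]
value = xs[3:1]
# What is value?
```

xs has length 5. The slice xs[3:1] resolves to an empty index range, so the result is [].

[]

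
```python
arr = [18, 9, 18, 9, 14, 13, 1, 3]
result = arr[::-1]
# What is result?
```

arr has length 8. The slice arr[::-1] selects indices [7, 6, 5, 4, 3, 2, 1, 0] (7->3, 6->1, 5->13, 4->14, 3->9, 2->18, 1->9, 0->18), giving [3, 1, 13, 14, 9, 18, 9, 18].

[3, 1, 13, 14, 9, 18, 9, 18]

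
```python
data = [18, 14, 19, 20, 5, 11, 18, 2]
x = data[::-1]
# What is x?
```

data has length 8. The slice data[::-1] selects indices [7, 6, 5, 4, 3, 2, 1, 0] (7->2, 6->18, 5->11, 4->5, 3->20, 2->19, 1->14, 0->18), giving [2, 18, 11, 5, 20, 19, 14, 18].

[2, 18, 11, 5, 20, 19, 14, 18]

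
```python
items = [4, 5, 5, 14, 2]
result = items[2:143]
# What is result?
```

items has length 5. The slice items[2:143] selects indices [2, 3, 4] (2->5, 3->14, 4->2), giving [5, 14, 2].

[5, 14, 2]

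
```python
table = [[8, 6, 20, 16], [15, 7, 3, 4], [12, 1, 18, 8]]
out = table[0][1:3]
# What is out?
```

table[0] = [8, 6, 20, 16]. table[0] has length 4. The slice table[0][1:3] selects indices [1, 2] (1->6, 2->20), giving [6, 20].

[6, 20]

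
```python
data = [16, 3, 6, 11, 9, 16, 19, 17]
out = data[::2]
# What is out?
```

data has length 8. The slice data[::2] selects indices [0, 2, 4, 6] (0->16, 2->6, 4->9, 6->19), giving [16, 6, 9, 19].

[16, 6, 9, 19]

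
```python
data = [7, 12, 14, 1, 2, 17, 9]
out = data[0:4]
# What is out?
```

data has length 7. The slice data[0:4] selects indices [0, 1, 2, 3] (0->7, 1->12, 2->14, 3->1), giving [7, 12, 14, 1].

[7, 12, 14, 1]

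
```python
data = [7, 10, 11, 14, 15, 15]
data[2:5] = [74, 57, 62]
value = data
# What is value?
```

data starts as [7, 10, 11, 14, 15, 15] (length 6). The slice data[2:5] covers indices [2, 3, 4] with values [11, 14, 15]. Replacing that slice with [74, 57, 62] (same length) produces [7, 10, 74, 57, 62, 15].

[7, 10, 74, 57, 62, 15]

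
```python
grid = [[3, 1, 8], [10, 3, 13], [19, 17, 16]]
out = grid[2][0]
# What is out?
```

grid[2] = [19, 17, 16]. Taking column 0 of that row yields 19.

19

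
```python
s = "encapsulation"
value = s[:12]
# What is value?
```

s has length 13. The slice s[:12] selects indices [0, 1, 2, 3, 4, 5, 6, 7, 8, 9, 10, 11] (0->'e', 1->'n', 2->'c', 3->'a', 4->'p', 5->'s', 6->'u', 7->'l', 8->'a', 9->'t', 10->'i', 11->'o'), giving 'encapsulatio'.

'encapsulatio'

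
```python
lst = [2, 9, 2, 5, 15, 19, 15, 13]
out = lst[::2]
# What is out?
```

lst has length 8. The slice lst[::2] selects indices [0, 2, 4, 6] (0->2, 2->2, 4->15, 6->15), giving [2, 2, 15, 15].

[2, 2, 15, 15]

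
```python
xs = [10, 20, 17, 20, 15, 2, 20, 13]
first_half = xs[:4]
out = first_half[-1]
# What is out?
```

xs has length 8. The slice xs[:4] selects indices [0, 1, 2, 3] (0->10, 1->20, 2->17, 3->20), giving [10, 20, 17, 20]. So first_half = [10, 20, 17, 20]. Then first_half[-1] = 20.

20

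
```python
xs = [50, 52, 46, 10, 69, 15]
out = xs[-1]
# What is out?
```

xs has length 6. Negative index -1 maps to positive index 6 + (-1) = 5. xs[5] = 15.

15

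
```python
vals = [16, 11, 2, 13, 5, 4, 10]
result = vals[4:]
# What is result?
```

vals has length 7. The slice vals[4:] selects indices [4, 5, 6] (4->5, 5->4, 6->10), giving [5, 4, 10].

[5, 4, 10]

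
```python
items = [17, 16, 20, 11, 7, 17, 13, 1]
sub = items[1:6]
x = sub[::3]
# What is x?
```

items has length 8. The slice items[1:6] selects indices [1, 2, 3, 4, 5] (1->16, 2->20, 3->11, 4->7, 5->17), giving [16, 20, 11, 7, 17]. So sub = [16, 20, 11, 7, 17]. sub has length 5. The slice sub[::3] selects indices [0, 3] (0->16, 3->7), giving [16, 7].

[16, 7]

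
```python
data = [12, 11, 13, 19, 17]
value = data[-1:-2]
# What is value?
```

data has length 5. The slice data[-1:-2] resolves to an empty index range, so the result is [].

[]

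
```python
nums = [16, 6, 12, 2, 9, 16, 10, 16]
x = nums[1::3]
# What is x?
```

nums has length 8. The slice nums[1::3] selects indices [1, 4, 7] (1->6, 4->9, 7->16), giving [6, 9, 16].

[6, 9, 16]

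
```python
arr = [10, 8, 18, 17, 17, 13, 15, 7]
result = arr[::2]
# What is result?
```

arr has length 8. The slice arr[::2] selects indices [0, 2, 4, 6] (0->10, 2->18, 4->17, 6->15), giving [10, 18, 17, 15].

[10, 18, 17, 15]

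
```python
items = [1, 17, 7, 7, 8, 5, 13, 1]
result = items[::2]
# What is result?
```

items has length 8. The slice items[::2] selects indices [0, 2, 4, 6] (0->1, 2->7, 4->8, 6->13), giving [1, 7, 8, 13].

[1, 7, 8, 13]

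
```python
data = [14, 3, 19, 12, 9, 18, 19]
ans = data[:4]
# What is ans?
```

data has length 7. The slice data[:4] selects indices [0, 1, 2, 3] (0->14, 1->3, 2->19, 3->12), giving [14, 3, 19, 12].

[14, 3, 19, 12]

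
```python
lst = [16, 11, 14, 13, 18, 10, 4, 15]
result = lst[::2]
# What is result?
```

lst has length 8. The slice lst[::2] selects indices [0, 2, 4, 6] (0->16, 2->14, 4->18, 6->4), giving [16, 14, 18, 4].

[16, 14, 18, 4]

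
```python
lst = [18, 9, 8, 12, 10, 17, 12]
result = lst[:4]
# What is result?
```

lst has length 7. The slice lst[:4] selects indices [0, 1, 2, 3] (0->18, 1->9, 2->8, 3->12), giving [18, 9, 8, 12].

[18, 9, 8, 12]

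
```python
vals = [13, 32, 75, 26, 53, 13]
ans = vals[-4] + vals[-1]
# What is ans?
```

vals has length 6. Negative index -4 maps to positive index 6 + (-4) = 2. vals[2] = 75.
vals has length 6. Negative index -1 maps to positive index 6 + (-1) = 5. vals[5] = 13.
Sum: 75 + 13 = 88.

88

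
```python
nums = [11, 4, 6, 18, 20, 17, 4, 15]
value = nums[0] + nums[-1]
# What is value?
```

nums has length 8. nums[0] = 11.
nums has length 8. Negative index -1 maps to positive index 8 + (-1) = 7. nums[7] = 15.
Sum: 11 + 15 = 26.

26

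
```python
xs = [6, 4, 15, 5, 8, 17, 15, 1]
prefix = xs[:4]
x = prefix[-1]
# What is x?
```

xs has length 8. The slice xs[:4] selects indices [0, 1, 2, 3] (0->6, 1->4, 2->15, 3->5), giving [6, 4, 15, 5]. So prefix = [6, 4, 15, 5]. Then prefix[-1] = 5.

5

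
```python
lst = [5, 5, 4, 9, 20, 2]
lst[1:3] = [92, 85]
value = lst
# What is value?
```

lst starts as [5, 5, 4, 9, 20, 2] (length 6). The slice lst[1:3] covers indices [1, 2] with values [5, 4]. Replacing that slice with [92, 85] (same length) produces [5, 92, 85, 9, 20, 2].

[5, 92, 85, 9, 20, 2]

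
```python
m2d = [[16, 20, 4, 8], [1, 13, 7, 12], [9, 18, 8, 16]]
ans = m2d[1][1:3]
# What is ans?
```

m2d[1] = [1, 13, 7, 12]. m2d[1] has length 4. The slice m2d[1][1:3] selects indices [1, 2] (1->13, 2->7), giving [13, 7].

[13, 7]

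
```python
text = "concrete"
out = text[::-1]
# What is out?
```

text has length 8. The slice text[::-1] selects indices [7, 6, 5, 4, 3, 2, 1, 0] (7->'e', 6->'t', 5->'e', 4->'r', 3->'c', 2->'n', 1->'o', 0->'c'), giving 'etercnoc'.

'etercnoc'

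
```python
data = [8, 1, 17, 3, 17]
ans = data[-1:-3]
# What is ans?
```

data has length 5. The slice data[-1:-3] resolves to an empty index range, so the result is [].

[]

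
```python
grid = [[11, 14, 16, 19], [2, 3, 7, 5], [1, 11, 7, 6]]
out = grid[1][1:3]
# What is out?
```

grid[1] = [2, 3, 7, 5]. grid[1] has length 4. The slice grid[1][1:3] selects indices [1, 2] (1->3, 2->7), giving [3, 7].

[3, 7]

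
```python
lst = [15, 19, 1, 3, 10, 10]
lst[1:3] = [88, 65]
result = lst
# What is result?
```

lst starts as [15, 19, 1, 3, 10, 10] (length 6). The slice lst[1:3] covers indices [1, 2] with values [19, 1]. Replacing that slice with [88, 65] (same length) produces [15, 88, 65, 3, 10, 10].

[15, 88, 65, 3, 10, 10]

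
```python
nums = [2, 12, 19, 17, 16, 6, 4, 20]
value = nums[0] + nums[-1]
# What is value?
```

nums has length 8. nums[0] = 2.
nums has length 8. Negative index -1 maps to positive index 8 + (-1) = 7. nums[7] = 20.
Sum: 2 + 20 = 22.

22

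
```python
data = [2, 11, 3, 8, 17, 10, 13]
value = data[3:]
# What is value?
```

data has length 7. The slice data[3:] selects indices [3, 4, 5, 6] (3->8, 4->17, 5->10, 6->13), giving [8, 17, 10, 13].

[8, 17, 10, 13]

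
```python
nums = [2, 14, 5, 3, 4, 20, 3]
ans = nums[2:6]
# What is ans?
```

nums has length 7. The slice nums[2:6] selects indices [2, 3, 4, 5] (2->5, 3->3, 4->4, 5->20), giving [5, 3, 4, 20].

[5, 3, 4, 20]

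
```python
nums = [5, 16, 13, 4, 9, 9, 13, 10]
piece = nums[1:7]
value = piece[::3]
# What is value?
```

nums has length 8. The slice nums[1:7] selects indices [1, 2, 3, 4, 5, 6] (1->16, 2->13, 3->4, 4->9, 5->9, 6->13), giving [16, 13, 4, 9, 9, 13]. So piece = [16, 13, 4, 9, 9, 13]. piece has length 6. The slice piece[::3] selects indices [0, 3] (0->16, 3->9), giving [16, 9].

[16, 9]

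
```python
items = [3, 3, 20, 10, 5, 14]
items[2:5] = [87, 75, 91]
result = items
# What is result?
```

items starts as [3, 3, 20, 10, 5, 14] (length 6). The slice items[2:5] covers indices [2, 3, 4] with values [20, 10, 5]. Replacing that slice with [87, 75, 91] (same length) produces [3, 3, 87, 75, 91, 14].

[3, 3, 87, 75, 91, 14]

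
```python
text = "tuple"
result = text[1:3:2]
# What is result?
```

text has length 5. The slice text[1:3:2] selects indices [1] (1->'u'), giving 'u'.

'u'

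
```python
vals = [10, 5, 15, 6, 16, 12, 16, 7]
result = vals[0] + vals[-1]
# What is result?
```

vals has length 8. vals[0] = 10.
vals has length 8. Negative index -1 maps to positive index 8 + (-1) = 7. vals[7] = 7.
Sum: 10 + 7 = 17.

17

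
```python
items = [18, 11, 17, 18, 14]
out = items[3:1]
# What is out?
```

items has length 5. The slice items[3:1] resolves to an empty index range, so the result is [].

[]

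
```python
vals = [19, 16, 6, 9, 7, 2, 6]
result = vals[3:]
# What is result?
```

vals has length 7. The slice vals[3:] selects indices [3, 4, 5, 6] (3->9, 4->7, 5->2, 6->6), giving [9, 7, 2, 6].

[9, 7, 2, 6]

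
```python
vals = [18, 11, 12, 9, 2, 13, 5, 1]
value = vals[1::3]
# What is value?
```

vals has length 8. The slice vals[1::3] selects indices [1, 4, 7] (1->11, 4->2, 7->1), giving [11, 2, 1].

[11, 2, 1]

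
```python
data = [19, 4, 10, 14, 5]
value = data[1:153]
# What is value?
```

data has length 5. The slice data[1:153] selects indices [1, 2, 3, 4] (1->4, 2->10, 3->14, 4->5), giving [4, 10, 14, 5].

[4, 10, 14, 5]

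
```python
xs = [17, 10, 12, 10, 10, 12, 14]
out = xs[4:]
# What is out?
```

xs has length 7. The slice xs[4:] selects indices [4, 5, 6] (4->10, 5->12, 6->14), giving [10, 12, 14].

[10, 12, 14]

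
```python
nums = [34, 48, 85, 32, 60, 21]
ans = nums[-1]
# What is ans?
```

nums has length 6. Negative index -1 maps to positive index 6 + (-1) = 5. nums[5] = 21.

21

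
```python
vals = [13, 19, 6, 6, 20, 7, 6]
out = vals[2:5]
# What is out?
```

vals has length 7. The slice vals[2:5] selects indices [2, 3, 4] (2->6, 3->6, 4->20), giving [6, 6, 20].

[6, 6, 20]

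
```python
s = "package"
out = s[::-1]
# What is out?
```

s has length 7. The slice s[::-1] selects indices [6, 5, 4, 3, 2, 1, 0] (6->'e', 5->'g', 4->'a', 3->'k', 2->'c', 1->'a', 0->'p'), giving 'egakcap'.

'egakcap'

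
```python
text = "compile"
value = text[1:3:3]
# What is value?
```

text has length 7. The slice text[1:3:3] selects indices [1] (1->'o'), giving 'o'.

'o'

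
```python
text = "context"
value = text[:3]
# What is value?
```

text has length 7. The slice text[:3] selects indices [0, 1, 2] (0->'c', 1->'o', 2->'n'), giving 'con'.

'con'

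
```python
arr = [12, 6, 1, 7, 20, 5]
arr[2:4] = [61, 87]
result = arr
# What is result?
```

arr starts as [12, 6, 1, 7, 20, 5] (length 6). The slice arr[2:4] covers indices [2, 3] with values [1, 7]. Replacing that slice with [61, 87] (same length) produces [12, 6, 61, 87, 20, 5].

[12, 6, 61, 87, 20, 5]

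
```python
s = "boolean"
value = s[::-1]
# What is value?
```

s has length 7. The slice s[::-1] selects indices [6, 5, 4, 3, 2, 1, 0] (6->'n', 5->'a', 4->'e', 3->'l', 2->'o', 1->'o', 0->'b'), giving 'naeloob'.

'naeloob'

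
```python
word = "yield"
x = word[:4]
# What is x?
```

word has length 5. The slice word[:4] selects indices [0, 1, 2, 3] (0->'y', 1->'i', 2->'e', 3->'l'), giving 'yiel'.

'yiel'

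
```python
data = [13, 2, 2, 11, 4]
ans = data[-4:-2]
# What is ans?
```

data has length 5. The slice data[-4:-2] selects indices [1, 2] (1->2, 2->2), giving [2, 2].

[2, 2]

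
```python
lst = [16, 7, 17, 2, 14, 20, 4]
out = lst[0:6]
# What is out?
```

lst has length 7. The slice lst[0:6] selects indices [0, 1, 2, 3, 4, 5] (0->16, 1->7, 2->17, 3->2, 4->14, 5->20), giving [16, 7, 17, 2, 14, 20].

[16, 7, 17, 2, 14, 20]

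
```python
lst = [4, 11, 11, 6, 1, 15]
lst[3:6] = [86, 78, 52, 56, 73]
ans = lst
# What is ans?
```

lst starts as [4, 11, 11, 6, 1, 15] (length 6). The slice lst[3:6] covers indices [3, 4, 5] with values [6, 1, 15]. Replacing that slice with [86, 78, 52, 56, 73] (different length) produces [4, 11, 11, 86, 78, 52, 56, 73].

[4, 11, 11, 86, 78, 52, 56, 73]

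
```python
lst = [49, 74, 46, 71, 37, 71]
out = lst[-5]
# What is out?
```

lst has length 6. Negative index -5 maps to positive index 6 + (-5) = 1. lst[1] = 74.

74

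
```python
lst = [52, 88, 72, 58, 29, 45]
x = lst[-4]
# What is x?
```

lst has length 6. Negative index -4 maps to positive index 6 + (-4) = 2. lst[2] = 72.

72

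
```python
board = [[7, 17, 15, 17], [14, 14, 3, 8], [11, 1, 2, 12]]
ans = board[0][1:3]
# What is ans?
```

board[0] = [7, 17, 15, 17]. board[0] has length 4. The slice board[0][1:3] selects indices [1, 2] (1->17, 2->15), giving [17, 15].

[17, 15]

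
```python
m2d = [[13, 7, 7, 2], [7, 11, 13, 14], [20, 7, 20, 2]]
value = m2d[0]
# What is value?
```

m2d has 3 rows. Row 0 is [13, 7, 7, 2].

[13, 7, 7, 2]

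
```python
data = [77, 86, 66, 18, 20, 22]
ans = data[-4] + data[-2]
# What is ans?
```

data has length 6. Negative index -4 maps to positive index 6 + (-4) = 2. data[2] = 66.
data has length 6. Negative index -2 maps to positive index 6 + (-2) = 4. data[4] = 20.
Sum: 66 + 20 = 86.

86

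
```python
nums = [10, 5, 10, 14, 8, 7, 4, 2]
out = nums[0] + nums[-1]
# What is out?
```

nums has length 8. nums[0] = 10.
nums has length 8. Negative index -1 maps to positive index 8 + (-1) = 7. nums[7] = 2.
Sum: 10 + 2 = 12.

12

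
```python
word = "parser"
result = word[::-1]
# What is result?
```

word has length 6. The slice word[::-1] selects indices [5, 4, 3, 2, 1, 0] (5->'r', 4->'e', 3->'s', 2->'r', 1->'a', 0->'p'), giving 'resrap'.

'resrap'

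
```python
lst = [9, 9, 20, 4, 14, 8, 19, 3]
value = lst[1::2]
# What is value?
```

lst has length 8. The slice lst[1::2] selects indices [1, 3, 5, 7] (1->9, 3->4, 5->8, 7->3), giving [9, 4, 8, 3].

[9, 4, 8, 3]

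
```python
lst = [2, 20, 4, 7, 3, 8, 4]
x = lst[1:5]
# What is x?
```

lst has length 7. The slice lst[1:5] selects indices [1, 2, 3, 4] (1->20, 2->4, 3->7, 4->3), giving [20, 4, 7, 3].

[20, 4, 7, 3]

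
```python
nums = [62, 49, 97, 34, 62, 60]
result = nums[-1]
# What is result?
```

nums has length 6. Negative index -1 maps to positive index 6 + (-1) = 5. nums[5] = 60.

60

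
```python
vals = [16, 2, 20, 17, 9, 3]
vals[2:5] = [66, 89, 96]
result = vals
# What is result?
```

vals starts as [16, 2, 20, 17, 9, 3] (length 6). The slice vals[2:5] covers indices [2, 3, 4] with values [20, 17, 9]. Replacing that slice with [66, 89, 96] (same length) produces [16, 2, 66, 89, 96, 3].

[16, 2, 66, 89, 96, 3]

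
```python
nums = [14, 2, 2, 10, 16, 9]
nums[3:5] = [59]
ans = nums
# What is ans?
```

nums starts as [14, 2, 2, 10, 16, 9] (length 6). The slice nums[3:5] covers indices [3, 4] with values [10, 16]. Replacing that slice with [59] (different length) produces [14, 2, 2, 59, 9].

[14, 2, 2, 59, 9]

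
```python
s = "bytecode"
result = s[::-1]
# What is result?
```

s has length 8. The slice s[::-1] selects indices [7, 6, 5, 4, 3, 2, 1, 0] (7->'e', 6->'d', 5->'o', 4->'c', 3->'e', 2->'t', 1->'y', 0->'b'), giving 'edocetyb'.

'edocetyb'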